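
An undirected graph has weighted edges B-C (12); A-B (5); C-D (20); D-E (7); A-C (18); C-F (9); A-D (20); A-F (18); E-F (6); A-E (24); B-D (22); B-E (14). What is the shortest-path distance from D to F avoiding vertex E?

29

Some routes from D to F avoiding E:
D - C - F: 20 + 9 = 29
D - B - C - F: 22 + 12 + 9 = 43
D - B - A - F: 22 + 5 + 18 = 45
D - A - F: 20 + 18 = 38
Best route has total 29.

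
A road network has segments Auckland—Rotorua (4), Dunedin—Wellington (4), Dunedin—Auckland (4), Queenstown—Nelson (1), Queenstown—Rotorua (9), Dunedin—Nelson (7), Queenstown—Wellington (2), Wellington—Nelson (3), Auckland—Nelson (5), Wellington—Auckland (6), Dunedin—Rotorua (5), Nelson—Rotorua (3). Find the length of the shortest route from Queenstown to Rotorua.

4

Checking several routes:
Queenstown - Rotorua: 9
Queenstown - Wellington - Nelson - Rotorua: 2 + 3 + 3 = 8
Queenstown - Nelson - Rotorua: 1 + 3 = 4
The minimum is 4 mi.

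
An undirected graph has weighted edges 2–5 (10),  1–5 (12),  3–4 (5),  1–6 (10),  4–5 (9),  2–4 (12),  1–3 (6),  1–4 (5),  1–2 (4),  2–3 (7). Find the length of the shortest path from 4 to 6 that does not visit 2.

15

Routes from 4 to 6 avoiding 2:
4→5→1→6: 9 + 12 + 10 = 31
4→1→6: 5 + 10 = 15
4→3→1→6: 5 + 6 + 10 = 21
Shortest: 15.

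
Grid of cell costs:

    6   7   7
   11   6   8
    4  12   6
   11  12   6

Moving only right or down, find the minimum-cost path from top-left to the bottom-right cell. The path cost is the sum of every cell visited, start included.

Cheapest: [0,0]→[0,1]→[1,1]→[1,2]→[2,2]→[3,2]
  6 + 7 + 6 + 8 + 6 + 6 = 39
(Top row then right column would cost 40.)

39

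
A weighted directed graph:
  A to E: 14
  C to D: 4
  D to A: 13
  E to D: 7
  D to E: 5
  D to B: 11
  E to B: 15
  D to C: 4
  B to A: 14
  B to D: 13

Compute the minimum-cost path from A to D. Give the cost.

Routes from A to D:
A-E-B-D: 14 + 15 + 13 = 42
A-E-D: 14 + 7 = 21
The minimum is 21.

21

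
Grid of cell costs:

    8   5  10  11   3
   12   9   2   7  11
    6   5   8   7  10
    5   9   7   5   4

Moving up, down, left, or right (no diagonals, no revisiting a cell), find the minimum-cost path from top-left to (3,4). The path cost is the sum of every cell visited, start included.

47

One optimal route is r0c0→r0c1→r1c1→r1c2→r1c3→r2c3→r3c3→r3c4.
Its cost is 8 + 5 + 9 + 2 + 7 + 7 + 5 + 4 = 47.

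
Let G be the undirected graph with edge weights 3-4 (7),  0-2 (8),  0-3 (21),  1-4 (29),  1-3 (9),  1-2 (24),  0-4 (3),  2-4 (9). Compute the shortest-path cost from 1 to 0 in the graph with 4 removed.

30

Paths from 1 to 0 avoiding 4:
1 - 3 - 0: 9 + 21 = 30
1 - 2 - 0: 24 + 8 = 32
Shortest: 30.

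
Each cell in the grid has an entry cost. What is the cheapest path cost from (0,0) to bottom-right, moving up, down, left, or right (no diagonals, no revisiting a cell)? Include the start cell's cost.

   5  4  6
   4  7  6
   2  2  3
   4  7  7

Cheapest: r0c0 → r1c0 → r2c0 → r2c1 → r2c2 → r3c2
  5 + 4 + 2 + 2 + 3 + 7 = 23

23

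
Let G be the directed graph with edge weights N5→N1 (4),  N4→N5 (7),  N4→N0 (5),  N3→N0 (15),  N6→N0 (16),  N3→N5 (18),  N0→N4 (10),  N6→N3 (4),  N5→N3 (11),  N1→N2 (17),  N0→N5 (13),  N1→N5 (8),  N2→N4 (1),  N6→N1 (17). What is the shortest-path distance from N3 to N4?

Paths from N3 to N4:
N3 -> N5 -> N1 -> N2 -> N4: 18 + 4 + 17 + 1 = 40
N3 -> N0 -> N4: 15 + 10 = 25
N3 -> N0 -> N5 -> N1 -> N2 -> N4: 15 + 13 + 4 + 17 + 1 = 50
Best route has total 25.

25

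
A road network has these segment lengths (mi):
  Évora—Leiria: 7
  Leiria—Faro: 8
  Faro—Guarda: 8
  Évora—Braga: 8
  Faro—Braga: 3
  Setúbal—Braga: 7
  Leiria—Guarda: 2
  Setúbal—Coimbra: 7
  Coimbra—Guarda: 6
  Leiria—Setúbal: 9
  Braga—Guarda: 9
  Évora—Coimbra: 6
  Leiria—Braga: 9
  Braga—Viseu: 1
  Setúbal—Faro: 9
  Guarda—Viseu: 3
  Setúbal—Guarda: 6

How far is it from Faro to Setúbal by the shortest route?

Comparing a few candidate routes:
Faro → Braga → Setúbal: 3 + 7 = 10
Faro → Guarda → Setúbal: 8 + 6 = 14
Faro → Braga → Viseu → Guarda → Setúbal: 3 + 1 + 3 + 6 = 13
Faro → Leiria → Guarda → Setúbal: 8 + 2 + 6 = 16
Faro → Leiria → Setúbal: 8 + 9 = 17
Faro → Setúbal: 9
Best route has total 9 mi.

9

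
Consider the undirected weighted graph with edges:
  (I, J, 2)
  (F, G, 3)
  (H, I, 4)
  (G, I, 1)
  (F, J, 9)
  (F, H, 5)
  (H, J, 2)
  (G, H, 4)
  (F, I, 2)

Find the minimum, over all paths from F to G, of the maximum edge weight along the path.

2

Comparing a few candidate routes:
F - G: max(3) = 3
F - I - G: max(2, 1) = 2
F - I - H - G: max(2, 4, 4) = 4
Smallest bottleneck: 2.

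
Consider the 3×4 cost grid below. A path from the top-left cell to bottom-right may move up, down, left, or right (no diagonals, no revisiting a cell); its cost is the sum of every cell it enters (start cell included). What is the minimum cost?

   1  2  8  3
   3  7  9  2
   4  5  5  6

22

One optimal route is (0,0)→(0,1)→(0,2)→(0,3)→(1,3)→(2,3).
Its cost is 1 + 2 + 8 + 3 + 2 + 6 = 22.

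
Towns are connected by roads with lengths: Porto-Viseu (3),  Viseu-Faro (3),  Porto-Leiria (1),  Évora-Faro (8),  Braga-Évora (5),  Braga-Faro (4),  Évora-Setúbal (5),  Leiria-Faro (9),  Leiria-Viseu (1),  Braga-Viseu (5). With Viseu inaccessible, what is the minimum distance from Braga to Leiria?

13

Paths from Braga to Leiria avoiding Viseu:
Braga → Faro → Leiria: 4 + 9 = 13
Braga → Évora → Faro → Leiria: 5 + 8 + 9 = 22
Shortest: 13.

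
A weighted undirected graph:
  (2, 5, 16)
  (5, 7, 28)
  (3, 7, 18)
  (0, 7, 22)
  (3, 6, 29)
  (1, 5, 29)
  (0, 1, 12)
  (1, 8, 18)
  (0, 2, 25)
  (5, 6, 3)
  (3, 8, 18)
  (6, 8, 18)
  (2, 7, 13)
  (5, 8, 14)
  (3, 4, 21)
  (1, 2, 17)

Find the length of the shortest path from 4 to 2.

Comparing a few candidate routes:
4 -> 3 -> 8 -> 5 -> 2: 21 + 18 + 14 + 16 = 69
4 -> 3 -> 7 -> 2: 21 + 18 + 13 = 52
4 -> 3 -> 7 -> 5 -> 2: 21 + 18 + 28 + 16 = 83
4 -> 3 -> 8 -> 6 -> 5 -> 2: 21 + 18 + 18 + 3 + 16 = 76
4 -> 3 -> 6 -> 5 -> 2: 21 + 29 + 3 + 16 = 69
4 -> 3 -> 8 -> 1 -> 2: 21 + 18 + 18 + 17 = 74
Best route has total 52.

52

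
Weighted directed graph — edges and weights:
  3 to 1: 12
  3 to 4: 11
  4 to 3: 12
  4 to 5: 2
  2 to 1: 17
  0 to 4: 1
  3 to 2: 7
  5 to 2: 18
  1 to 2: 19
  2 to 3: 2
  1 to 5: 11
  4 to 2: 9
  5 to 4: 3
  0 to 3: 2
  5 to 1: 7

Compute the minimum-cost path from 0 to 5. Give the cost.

3

Checking several routes:
0-3-4-5: 2 + 11 + 2 = 15
0-3-1-5: 2 + 12 + 11 = 25
0-3-2-1-5: 2 + 7 + 17 + 11 = 37
0-4-2-3-1-5: 1 + 9 + 2 + 12 + 11 = 35
0-4-3-1-5: 1 + 12 + 12 + 11 = 36
0-4-5: 1 + 2 = 3
Shortest: 3.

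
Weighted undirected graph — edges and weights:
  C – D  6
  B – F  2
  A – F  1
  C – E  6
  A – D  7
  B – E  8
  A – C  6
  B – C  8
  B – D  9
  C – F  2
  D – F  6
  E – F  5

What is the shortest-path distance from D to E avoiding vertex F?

12

Routes from D to E avoiding F:
D -> A -> C -> E: 7 + 6 + 6 = 19
D -> B -> C -> E: 9 + 8 + 6 = 23
D -> A -> C -> B -> E: 7 + 6 + 8 + 8 = 29
D -> B -> E: 9 + 8 = 17
D -> C -> B -> E: 6 + 8 + 8 = 22
D -> C -> E: 6 + 6 = 12
Best route has total 12.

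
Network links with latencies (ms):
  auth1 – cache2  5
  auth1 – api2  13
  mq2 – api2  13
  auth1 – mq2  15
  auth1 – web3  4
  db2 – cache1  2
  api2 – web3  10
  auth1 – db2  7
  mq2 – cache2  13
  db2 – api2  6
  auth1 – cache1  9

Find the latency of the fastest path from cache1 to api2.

A few of the cache1→api2 routes:
cache1 -> db2 -> auth1 -> api2: 2 + 7 + 13 = 22
cache1 -> auth1 -> db2 -> api2: 9 + 7 + 6 = 22
cache1 -> auth1 -> api2: 9 + 13 = 22
cache1 -> db2 -> api2: 2 + 6 = 8
cache1 -> db2 -> auth1 -> web3 -> api2: 2 + 7 + 4 + 10 = 23
Best route has total 8 ms.

8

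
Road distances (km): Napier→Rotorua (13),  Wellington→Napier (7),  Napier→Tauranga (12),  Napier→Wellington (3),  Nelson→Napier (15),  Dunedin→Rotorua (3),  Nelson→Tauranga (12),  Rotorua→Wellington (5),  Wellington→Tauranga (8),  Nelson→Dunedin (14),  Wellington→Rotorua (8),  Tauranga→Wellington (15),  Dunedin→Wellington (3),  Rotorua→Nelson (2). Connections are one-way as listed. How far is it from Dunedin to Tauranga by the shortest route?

11

A few of the Dunedin→Tauranga routes:
Dunedin - Wellington - Napier - Tauranga: 3 + 7 + 12 = 22
Dunedin - Wellington - Tauranga: 3 + 8 = 11
Dunedin - Wellington - Rotorua - Nelson - Tauranga: 3 + 8 + 2 + 12 = 25
Dunedin - Rotorua - Wellington - Tauranga: 3 + 5 + 8 = 16
Dunedin - Rotorua - Nelson - Tauranga: 3 + 2 + 12 = 17
Shortest: 11 km.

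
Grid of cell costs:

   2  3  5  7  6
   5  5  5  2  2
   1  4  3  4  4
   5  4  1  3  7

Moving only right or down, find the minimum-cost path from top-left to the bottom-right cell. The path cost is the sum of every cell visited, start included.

Path (0,0)→(1,0)→(2,0)→(2,1)→(2,2)→(3,2)→(3,3)→(3,4): 2 + 5 + 1 + 4 + 3 + 1 + 3 + 7 = 26.
(Top row then right column would cost 36.)

26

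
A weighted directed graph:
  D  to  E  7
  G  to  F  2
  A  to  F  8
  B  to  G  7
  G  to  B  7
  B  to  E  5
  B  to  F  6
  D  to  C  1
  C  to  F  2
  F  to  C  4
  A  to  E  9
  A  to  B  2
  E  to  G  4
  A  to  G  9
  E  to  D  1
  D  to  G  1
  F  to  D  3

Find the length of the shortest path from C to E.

Routes from C to E:
C - F - D - E: 2 + 3 + 7 = 12
C - F - D - G - B - E: 2 + 3 + 1 + 7 + 5 = 18
Shortest: 12.

12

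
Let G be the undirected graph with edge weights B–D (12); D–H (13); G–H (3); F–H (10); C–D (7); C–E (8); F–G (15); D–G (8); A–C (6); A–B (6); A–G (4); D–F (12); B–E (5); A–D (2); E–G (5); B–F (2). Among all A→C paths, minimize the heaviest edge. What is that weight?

6

Some routes from A to C:
A - G - E - C: max(4, 5, 8) = 8
A - D - G - E - C: max(2, 8, 5, 8) = 8
A - C: max(6) = 6
A - G - D - C: max(4, 8, 7) = 8
A - D - C: max(2, 7) = 7
Best route has worst link 6.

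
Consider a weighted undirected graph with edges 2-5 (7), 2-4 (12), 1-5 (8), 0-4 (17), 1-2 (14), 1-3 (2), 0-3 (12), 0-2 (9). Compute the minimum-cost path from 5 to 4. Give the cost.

Checking several routes:
5 -> 2 -> 4: 7 + 12 = 19
5 -> 2 -> 0 -> 4: 7 + 9 + 17 = 33
5 -> 1 -> 2 -> 4: 8 + 14 + 12 = 34
Shortest: 19.

19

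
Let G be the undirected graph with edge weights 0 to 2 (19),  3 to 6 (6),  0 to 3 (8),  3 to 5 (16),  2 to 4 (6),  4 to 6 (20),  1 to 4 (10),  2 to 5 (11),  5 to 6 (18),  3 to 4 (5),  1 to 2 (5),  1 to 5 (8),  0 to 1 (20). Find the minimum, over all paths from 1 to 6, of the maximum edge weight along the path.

A few of the 1→6 routes:
1→4→2→5→3→6: max(10, 6, 11, 16, 6) = 16
1→4→3→6: max(10, 5, 6) = 10
1→2→5→3→6: max(5, 11, 16, 6) = 16
1→5→2→4→3→6: max(8, 11, 6, 5, 6) = 11
1→2→4→3→6: max(5, 6, 5, 6) = 6
Smallest bottleneck: 6.

6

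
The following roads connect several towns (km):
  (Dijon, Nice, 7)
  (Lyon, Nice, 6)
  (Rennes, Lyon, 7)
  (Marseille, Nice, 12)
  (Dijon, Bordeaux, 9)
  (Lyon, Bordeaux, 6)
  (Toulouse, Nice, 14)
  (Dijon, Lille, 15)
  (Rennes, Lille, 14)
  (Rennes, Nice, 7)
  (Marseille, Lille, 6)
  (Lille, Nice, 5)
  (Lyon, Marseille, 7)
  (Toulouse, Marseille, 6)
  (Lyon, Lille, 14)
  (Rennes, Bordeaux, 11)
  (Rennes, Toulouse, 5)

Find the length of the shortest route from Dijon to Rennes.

14

Checking several routes:
Dijon -> Nice -> Lyon -> Rennes: 7 + 6 + 7 = 20
Dijon -> Bordeaux -> Rennes: 9 + 11 = 20
Dijon -> Nice -> Rennes: 7 + 7 = 14
The minimum is 14 km.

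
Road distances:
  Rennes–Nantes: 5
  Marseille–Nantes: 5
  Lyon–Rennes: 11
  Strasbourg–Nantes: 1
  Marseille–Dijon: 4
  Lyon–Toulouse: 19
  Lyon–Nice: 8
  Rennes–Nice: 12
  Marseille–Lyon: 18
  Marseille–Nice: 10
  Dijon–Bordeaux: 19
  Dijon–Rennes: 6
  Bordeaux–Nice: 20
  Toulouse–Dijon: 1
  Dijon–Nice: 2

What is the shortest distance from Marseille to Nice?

Some routes from Marseille to Nice:
Marseille → Nice: 10
Marseille → Nantes → Rennes → Nice: 5 + 5 + 12 = 22
Marseille → Dijon → Nice: 4 + 2 = 6
Marseille → Dijon → Rennes → Nice: 4 + 6 + 12 = 22
Marseille → Lyon → Nice: 18 + 8 = 26
Marseille → Nantes → Rennes → Dijon → Nice: 5 + 5 + 6 + 2 = 18
Best route has total 6.

6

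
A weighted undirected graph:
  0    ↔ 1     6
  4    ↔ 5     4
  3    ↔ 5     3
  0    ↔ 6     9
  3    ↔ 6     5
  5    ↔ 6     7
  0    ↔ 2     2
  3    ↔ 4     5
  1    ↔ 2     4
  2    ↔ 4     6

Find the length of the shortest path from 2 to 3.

11

Some routes from 2 to 3:
2 -> 4 -> 5 -> 3: 6 + 4 + 3 = 13
2 -> 0 -> 6 -> 3: 2 + 9 + 5 = 16
2 -> 4 -> 3: 6 + 5 = 11
2 -> 0 -> 6 -> 5 -> 3: 2 + 9 + 7 + 3 = 21
Shortest: 11.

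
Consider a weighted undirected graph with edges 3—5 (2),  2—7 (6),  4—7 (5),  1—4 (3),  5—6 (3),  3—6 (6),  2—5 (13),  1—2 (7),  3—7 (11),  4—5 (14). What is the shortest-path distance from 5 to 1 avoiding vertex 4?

Paths from 5 to 1 avoiding 4:
5-3-7-2-1: 2 + 11 + 6 + 7 = 26
5-2-1: 13 + 7 = 20
5-6-3-7-2-1: 3 + 6 + 11 + 6 + 7 = 33
Shortest: 20.

20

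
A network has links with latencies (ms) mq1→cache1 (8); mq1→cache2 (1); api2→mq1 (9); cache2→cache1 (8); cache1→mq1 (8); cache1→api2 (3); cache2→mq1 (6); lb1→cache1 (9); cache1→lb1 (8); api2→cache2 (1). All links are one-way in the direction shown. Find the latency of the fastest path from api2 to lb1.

Paths from api2 to lb1:
api2 - mq1 - cache2 - cache1 - lb1: 9 + 1 + 8 + 8 = 26
api2 - mq1 - cache1 - lb1: 9 + 8 + 8 = 25
api2 - cache2 - cache1 - lb1: 1 + 8 + 8 = 17
api2 - cache2 - mq1 - cache1 - lb1: 1 + 6 + 8 + 8 = 23
Best route has total 17 ms.

17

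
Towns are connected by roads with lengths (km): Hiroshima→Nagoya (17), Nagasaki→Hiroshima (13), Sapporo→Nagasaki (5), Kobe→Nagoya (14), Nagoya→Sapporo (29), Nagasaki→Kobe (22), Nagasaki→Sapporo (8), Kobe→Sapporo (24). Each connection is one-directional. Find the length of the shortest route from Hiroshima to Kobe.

Candidate routes:
Hiroshima - Nagoya - Sapporo - Nagasaki - Kobe: 17 + 29 + 5 + 22 = 73
The minimum is 73 km.

73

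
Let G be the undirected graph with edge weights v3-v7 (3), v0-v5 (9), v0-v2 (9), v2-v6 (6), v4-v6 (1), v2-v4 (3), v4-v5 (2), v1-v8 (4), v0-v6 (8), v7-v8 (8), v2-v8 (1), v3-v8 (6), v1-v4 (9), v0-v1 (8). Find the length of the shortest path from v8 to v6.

5

Checking several routes:
v8-v2-v4-v6: 1 + 3 + 1 = 5
v8-v2-v6: 1 + 6 = 7
v8-v1-v4-v6: 4 + 9 + 1 = 14
Shortest: 5.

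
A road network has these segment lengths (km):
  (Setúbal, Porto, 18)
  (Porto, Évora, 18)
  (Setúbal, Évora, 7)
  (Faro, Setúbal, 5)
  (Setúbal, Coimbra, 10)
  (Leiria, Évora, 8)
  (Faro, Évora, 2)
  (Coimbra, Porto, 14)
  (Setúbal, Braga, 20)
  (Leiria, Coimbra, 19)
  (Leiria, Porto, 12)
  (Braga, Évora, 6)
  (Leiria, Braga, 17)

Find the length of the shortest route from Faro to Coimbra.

Some routes from Faro to Coimbra:
Faro -> Évora -> Setúbal -> Coimbra: 2 + 7 + 10 = 19
Faro -> Évora -> Leiria -> Coimbra: 2 + 8 + 19 = 29
Faro -> Setúbal -> Coimbra: 5 + 10 = 15
Shortest: 15 km.

15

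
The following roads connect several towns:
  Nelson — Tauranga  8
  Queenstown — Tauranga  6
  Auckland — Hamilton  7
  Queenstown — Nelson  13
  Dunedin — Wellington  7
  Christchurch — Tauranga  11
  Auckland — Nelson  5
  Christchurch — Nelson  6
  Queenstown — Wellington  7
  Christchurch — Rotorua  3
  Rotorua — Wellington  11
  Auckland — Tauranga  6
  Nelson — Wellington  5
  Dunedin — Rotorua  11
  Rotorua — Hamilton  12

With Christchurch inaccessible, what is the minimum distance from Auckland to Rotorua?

19

Comparing a few candidate routes:
Auckland - Nelson - Wellington - Dunedin - Rotorua: 5 + 5 + 7 + 11 = 28
Auckland - Tauranga - Nelson - Wellington - Rotorua: 6 + 8 + 5 + 11 = 30
Auckland - Nelson - Wellington - Rotorua: 5 + 5 + 11 = 21
Auckland - Tauranga - Queenstown - Wellington - Rotorua: 6 + 6 + 7 + 11 = 30
Auckland - Hamilton - Rotorua: 7 + 12 = 19
Shortest: 19.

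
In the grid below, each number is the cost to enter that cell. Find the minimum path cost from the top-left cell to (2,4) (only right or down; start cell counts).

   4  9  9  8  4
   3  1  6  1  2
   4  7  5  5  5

Cheapest: r0c0 r1c0 r1c1 r1c2 r1c3 r1c4 r2c4
  4 + 3 + 1 + 6 + 1 + 2 + 5 = 22
(Top row then right column would cost 41.)

22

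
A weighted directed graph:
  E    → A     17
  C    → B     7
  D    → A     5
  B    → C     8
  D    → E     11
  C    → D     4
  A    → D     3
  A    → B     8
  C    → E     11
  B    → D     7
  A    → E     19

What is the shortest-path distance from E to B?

Candidate routes:
E -> A -> B: 17 + 8 = 25
The minimum is 25.

25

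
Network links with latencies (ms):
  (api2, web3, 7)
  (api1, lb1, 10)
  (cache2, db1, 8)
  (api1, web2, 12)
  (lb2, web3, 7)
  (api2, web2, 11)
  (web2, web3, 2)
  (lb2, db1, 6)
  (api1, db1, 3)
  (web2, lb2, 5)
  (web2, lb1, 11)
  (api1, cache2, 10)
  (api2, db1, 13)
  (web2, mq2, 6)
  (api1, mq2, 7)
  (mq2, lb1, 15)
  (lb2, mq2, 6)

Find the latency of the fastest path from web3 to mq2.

8

A few of the web3→mq2 routes:
web3 -> web2 -> mq2: 2 + 6 = 8
web3 -> lb2 -> mq2: 7 + 6 = 13
web3 -> web2 -> lb2 -> db1 -> api1 -> mq2: 2 + 5 + 6 + 3 + 7 = 23
web3 -> web2 -> api1 -> mq2: 2 + 12 + 7 = 21
web3 -> lb2 -> web2 -> mq2: 7 + 5 + 6 = 18
web3 -> web2 -> lb2 -> mq2: 2 + 5 + 6 = 13
The minimum is 8 ms.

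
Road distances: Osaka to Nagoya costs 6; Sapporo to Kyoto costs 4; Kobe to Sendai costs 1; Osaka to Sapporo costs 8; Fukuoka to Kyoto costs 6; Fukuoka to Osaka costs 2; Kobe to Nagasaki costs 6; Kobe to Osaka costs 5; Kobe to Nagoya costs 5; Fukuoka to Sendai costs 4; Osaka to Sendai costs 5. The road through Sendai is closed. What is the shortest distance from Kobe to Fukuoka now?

7

Routes from Kobe to Fukuoka avoiding Sendai:
Kobe -> Nagoya -> Osaka -> Fukuoka: 5 + 6 + 2 = 13
Kobe -> Nagoya -> Osaka -> Sapporo -> Kyoto -> Fukuoka: 5 + 6 + 8 + 4 + 6 = 29
Kobe -> Osaka -> Fukuoka: 5 + 2 = 7
Kobe -> Osaka -> Sapporo -> Kyoto -> Fukuoka: 5 + 8 + 4 + 6 = 23
Best route has total 7.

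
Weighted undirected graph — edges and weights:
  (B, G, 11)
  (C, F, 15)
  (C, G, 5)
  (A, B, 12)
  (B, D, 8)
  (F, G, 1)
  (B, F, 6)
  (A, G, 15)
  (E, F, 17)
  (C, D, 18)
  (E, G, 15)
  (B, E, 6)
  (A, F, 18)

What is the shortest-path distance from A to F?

16

Some routes from A to F:
A -> B -> F: 12 + 6 = 18
A -> G -> F: 15 + 1 = 16
A -> F: 18
Shortest: 16.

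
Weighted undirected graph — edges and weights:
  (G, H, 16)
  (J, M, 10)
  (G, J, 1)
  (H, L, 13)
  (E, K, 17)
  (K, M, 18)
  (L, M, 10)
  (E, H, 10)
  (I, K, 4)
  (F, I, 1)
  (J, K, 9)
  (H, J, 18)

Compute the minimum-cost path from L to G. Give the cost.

21

A few of the L→G routes:
L→M→J→G: 10 + 10 + 1 = 21
L→H→G: 13 + 16 = 29
L→M→K→J→G: 10 + 18 + 9 + 1 = 38
L→H→J→G: 13 + 18 + 1 = 32
Shortest: 21.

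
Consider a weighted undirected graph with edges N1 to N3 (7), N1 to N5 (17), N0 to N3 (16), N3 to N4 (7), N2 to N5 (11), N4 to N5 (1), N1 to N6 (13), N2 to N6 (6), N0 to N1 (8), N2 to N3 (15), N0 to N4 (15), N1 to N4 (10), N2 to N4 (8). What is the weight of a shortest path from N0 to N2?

23

Checking several routes:
N0→N4→N5→N2: 15 + 1 + 11 = 27
N0→N4→N2: 15 + 8 = 23
N0→N1→N6→N2: 8 + 13 + 6 = 27
N0→N1→N4→N2: 8 + 10 + 8 = 26
N0→N1→N4→N5→N2: 8 + 10 + 1 + 11 = 30
Shortest: 23.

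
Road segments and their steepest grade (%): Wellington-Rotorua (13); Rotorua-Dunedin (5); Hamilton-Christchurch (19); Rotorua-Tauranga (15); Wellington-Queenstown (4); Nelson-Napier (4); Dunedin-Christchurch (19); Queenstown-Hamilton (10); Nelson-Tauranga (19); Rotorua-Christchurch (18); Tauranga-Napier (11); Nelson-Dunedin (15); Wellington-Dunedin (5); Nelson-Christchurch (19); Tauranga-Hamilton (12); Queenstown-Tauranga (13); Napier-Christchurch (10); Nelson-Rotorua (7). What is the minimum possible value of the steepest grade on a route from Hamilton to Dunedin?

A few of the Hamilton→Dunedin routes:
Hamilton → Tauranga → Queenstown → Wellington → Dunedin: max(12, 13, 4, 5) = 13
Hamilton → Tauranga → Napier → Nelson → Rotorua → Dunedin: max(12, 11, 4, 7, 5) = 12
Hamilton → Queenstown → Tauranga → Napier → Nelson → Rotorua → Wellington → Dunedin: max(10, 13, 11, 4, 7, 13, 5) = 13
Hamilton → Queenstown → Wellington → Dunedin: max(10, 4, 5) = 10
Hamilton → Tauranga → Queenstown → Wellington → Rotorua → Dunedin: max(12, 13, 4, 13, 5) = 13
Hamilton → Tauranga → Napier → Nelson → Rotorua → Wellington → Dunedin: max(12, 11, 4, 7, 13, 5) = 13
The minimum achievable maximum is 10%.

10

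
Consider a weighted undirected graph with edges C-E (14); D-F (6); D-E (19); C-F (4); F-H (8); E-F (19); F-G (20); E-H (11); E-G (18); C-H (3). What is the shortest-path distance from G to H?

Comparing a few candidate routes:
G→F→C→H: 20 + 4 + 3 = 27
G→E→H: 18 + 11 = 29
G→F→H: 20 + 8 = 28
The minimum is 27.

27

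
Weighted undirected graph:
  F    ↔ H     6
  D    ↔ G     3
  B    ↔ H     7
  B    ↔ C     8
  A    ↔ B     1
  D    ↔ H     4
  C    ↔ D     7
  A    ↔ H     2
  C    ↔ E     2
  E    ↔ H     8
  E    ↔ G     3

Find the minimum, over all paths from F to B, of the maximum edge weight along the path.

Checking several routes:
F-H-A-B: max(6, 2, 1) = 6
F-H-B: max(6, 7) = 7
F-H-D-C-B: max(6, 4, 7, 8) = 8
The minimum achievable maximum is 6.

6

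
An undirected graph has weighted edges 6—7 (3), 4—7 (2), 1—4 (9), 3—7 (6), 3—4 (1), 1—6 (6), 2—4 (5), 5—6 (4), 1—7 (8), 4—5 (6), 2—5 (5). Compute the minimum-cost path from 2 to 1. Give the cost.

A few of the 2→1 routes:
2-5-6-1: 5 + 4 + 6 = 15
2-4-1: 5 + 9 = 14
2-4-7-6-1: 5 + 2 + 3 + 6 = 16
2-4-7-1: 5 + 2 + 8 = 15
The minimum is 14.

14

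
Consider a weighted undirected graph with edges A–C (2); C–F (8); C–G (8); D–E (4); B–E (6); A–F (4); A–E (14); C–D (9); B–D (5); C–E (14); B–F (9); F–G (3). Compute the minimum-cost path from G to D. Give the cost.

17

Some routes from G to D:
G - F - A - C - D: 3 + 4 + 2 + 9 = 18
G - F - A - E - D: 3 + 4 + 14 + 4 = 25
G - F - B - E - D: 3 + 9 + 6 + 4 = 22
G - F - C - D: 3 + 8 + 9 = 20
G - F - B - D: 3 + 9 + 5 = 17
G - C - D: 8 + 9 = 17
The minimum is 17.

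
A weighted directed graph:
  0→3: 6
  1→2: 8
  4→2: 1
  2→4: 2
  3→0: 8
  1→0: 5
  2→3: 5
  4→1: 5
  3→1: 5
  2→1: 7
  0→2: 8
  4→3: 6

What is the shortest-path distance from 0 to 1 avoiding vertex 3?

15

Paths from 0 to 1 avoiding 3:
0-2-1: 8 + 7 = 15
0-2-4-1: 8 + 2 + 5 = 15
Best route has total 15.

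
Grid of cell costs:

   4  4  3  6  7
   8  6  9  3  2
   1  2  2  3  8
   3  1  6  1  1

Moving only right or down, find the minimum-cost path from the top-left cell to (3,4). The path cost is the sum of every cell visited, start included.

Take r0c0→r1c0→r2c0→r2c1→r2c2→r2c3→r3c3→r3c4 for a total of 4 + 8 + 1 + 2 + 2 + 3 + 1 + 1 = 22.

22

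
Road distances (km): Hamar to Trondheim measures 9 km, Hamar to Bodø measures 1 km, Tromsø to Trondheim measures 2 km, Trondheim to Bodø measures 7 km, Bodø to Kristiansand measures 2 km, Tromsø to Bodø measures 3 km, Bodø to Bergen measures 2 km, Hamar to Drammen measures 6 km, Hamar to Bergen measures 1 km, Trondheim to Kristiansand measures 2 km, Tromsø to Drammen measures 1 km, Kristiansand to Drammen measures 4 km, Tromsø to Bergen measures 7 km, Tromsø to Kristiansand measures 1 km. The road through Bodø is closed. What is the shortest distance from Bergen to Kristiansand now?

Some routes from Bergen to Kristiansand avoiding Bodø:
Bergen → Hamar → Drammen → Kristiansand: 1 + 6 + 4 = 11
Bergen → Hamar → Trondheim → Kristiansand: 1 + 9 + 2 = 12
Bergen → Hamar → Drammen → Tromsø → Trondheim → Kristiansand: 1 + 6 + 1 + 2 + 2 = 12
Bergen → Tromsø → Kristiansand: 7 + 1 = 8
Bergen → Tromsø → Trondheim → Kristiansand: 7 + 2 + 2 = 11
Bergen → Hamar → Drammen → Tromsø → Kristiansand: 1 + 6 + 1 + 1 = 9
Best route has total 8 km.

8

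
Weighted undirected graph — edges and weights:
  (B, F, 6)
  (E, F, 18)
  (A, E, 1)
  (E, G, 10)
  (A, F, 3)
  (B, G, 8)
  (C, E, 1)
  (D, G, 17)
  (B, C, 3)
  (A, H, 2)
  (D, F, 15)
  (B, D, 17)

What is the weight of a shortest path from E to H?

3

Some routes from E to H:
E→A→H: 1 + 2 = 3
E→F→A→H: 18 + 3 + 2 = 23
E→C→B→F→A→H: 1 + 3 + 6 + 3 + 2 = 15
The minimum is 3.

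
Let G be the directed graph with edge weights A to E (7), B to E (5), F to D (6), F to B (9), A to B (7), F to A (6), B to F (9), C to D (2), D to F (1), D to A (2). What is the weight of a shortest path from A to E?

7

Candidate routes:
A - B - E: 7 + 5 = 12
A - E: 7
Best route has total 7.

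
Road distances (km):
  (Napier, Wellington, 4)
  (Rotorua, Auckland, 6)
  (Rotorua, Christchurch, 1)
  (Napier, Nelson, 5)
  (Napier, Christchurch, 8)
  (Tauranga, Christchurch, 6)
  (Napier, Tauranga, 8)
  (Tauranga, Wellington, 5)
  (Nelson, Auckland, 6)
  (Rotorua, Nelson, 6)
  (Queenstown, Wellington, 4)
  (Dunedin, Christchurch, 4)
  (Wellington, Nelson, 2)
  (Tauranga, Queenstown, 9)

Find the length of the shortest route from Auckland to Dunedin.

A few of the Auckland→Dunedin routes:
Auckland→Nelson→Napier→Christchurch→Dunedin: 6 + 5 + 8 + 4 = 23
Auckland→Nelson→Rotorua→Christchurch→Dunedin: 6 + 6 + 1 + 4 = 17
Auckland→Rotorua→Christchurch→Dunedin: 6 + 1 + 4 = 11
Best route has total 11 km.

11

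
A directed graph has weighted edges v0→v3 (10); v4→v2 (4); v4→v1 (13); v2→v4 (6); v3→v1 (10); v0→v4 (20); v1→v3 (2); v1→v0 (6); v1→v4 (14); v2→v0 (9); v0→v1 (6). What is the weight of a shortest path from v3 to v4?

24

Routes from v3 to v4:
v3 -> v1 -> v0 -> v4: 10 + 6 + 20 = 36
v3 -> v1 -> v4: 10 + 14 = 24
Best route has total 24.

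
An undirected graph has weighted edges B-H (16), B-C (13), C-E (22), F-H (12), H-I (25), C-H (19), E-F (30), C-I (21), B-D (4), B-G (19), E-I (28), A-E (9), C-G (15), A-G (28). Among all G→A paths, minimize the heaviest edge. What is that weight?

22

Comparing a few candidate routes:
G-B-C-E-A: max(19, 13, 22, 9) = 22
G-C-E-A: max(15, 22, 9) = 22
G-B-H-I-C-E-A: max(19, 16, 25, 21, 22, 9) = 25
G-B-H-C-E-A: max(19, 16, 19, 22, 9) = 22
Smallest bottleneck: 22.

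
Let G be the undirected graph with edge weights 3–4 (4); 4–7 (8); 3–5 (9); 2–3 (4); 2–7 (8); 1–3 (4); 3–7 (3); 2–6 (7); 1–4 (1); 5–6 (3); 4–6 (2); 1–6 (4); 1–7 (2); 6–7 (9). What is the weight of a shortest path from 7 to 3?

A few of the 7→3 routes:
7 -> 1 -> 6 -> 4 -> 3: 2 + 4 + 2 + 4 = 12
7 -> 1 -> 4 -> 3: 2 + 1 + 4 = 7
7 -> 1 -> 3: 2 + 4 = 6
7 -> 3: 3
Shortest: 3.

3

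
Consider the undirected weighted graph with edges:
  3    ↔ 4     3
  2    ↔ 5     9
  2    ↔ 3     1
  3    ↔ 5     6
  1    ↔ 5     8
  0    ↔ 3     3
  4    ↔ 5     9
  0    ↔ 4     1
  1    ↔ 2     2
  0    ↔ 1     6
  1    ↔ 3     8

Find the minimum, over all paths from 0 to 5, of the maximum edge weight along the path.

Checking several routes:
0 → 3 → 5: max(3, 6) = 6
0 → 1 → 2 → 3 → 5: max(6, 2, 1, 6) = 6
0 → 4 → 3 → 5: max(1, 3, 6) = 6
Best route has worst link 6.

6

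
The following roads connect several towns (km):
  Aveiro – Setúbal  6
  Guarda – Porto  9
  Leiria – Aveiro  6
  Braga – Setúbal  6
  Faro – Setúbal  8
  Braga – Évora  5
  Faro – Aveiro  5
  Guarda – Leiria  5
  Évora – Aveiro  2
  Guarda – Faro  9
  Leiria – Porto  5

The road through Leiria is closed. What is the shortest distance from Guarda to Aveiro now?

14

Candidate routes:
Guarda - Faro - Setúbal - Braga - Évora - Aveiro: 9 + 8 + 6 + 5 + 2 = 30
Guarda - Faro - Setúbal - Aveiro: 9 + 8 + 6 = 23
Guarda - Faro - Aveiro: 9 + 5 = 14
Best route has total 14 km.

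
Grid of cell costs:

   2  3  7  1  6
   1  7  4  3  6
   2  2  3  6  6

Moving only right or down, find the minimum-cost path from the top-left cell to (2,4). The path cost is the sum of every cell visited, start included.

Take r0c0→r1c0→r2c0→r2c1→r2c2→r2c3→r2c4 for a total of 2 + 1 + 2 + 2 + 3 + 6 + 6 = 22.
(Top row then right column would cost 31.)

22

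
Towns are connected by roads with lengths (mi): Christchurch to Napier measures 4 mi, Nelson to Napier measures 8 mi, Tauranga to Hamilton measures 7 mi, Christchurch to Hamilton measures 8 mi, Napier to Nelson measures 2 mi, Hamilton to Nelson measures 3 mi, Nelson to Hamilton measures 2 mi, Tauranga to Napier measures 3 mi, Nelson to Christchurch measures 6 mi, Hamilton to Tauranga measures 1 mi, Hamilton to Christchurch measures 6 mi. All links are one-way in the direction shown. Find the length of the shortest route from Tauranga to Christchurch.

11

Checking several routes:
Tauranga→Hamilton→Christchurch: 7 + 6 = 13
Tauranga→Napier→Nelson→Christchurch: 3 + 2 + 6 = 11
Tauranga→Napier→Nelson→Hamilton→Christchurch: 3 + 2 + 2 + 6 = 13
Shortest: 11 mi.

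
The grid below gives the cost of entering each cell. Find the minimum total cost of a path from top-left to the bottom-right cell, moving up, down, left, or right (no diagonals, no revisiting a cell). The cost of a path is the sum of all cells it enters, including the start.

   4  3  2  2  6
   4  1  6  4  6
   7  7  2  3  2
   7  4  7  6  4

24

Path r0c0 → r0c1 → r0c2 → r0c3 → r1c3 → r2c3 → r2c4 → r3c4: 4 + 3 + 2 + 2 + 4 + 3 + 2 + 4 = 24.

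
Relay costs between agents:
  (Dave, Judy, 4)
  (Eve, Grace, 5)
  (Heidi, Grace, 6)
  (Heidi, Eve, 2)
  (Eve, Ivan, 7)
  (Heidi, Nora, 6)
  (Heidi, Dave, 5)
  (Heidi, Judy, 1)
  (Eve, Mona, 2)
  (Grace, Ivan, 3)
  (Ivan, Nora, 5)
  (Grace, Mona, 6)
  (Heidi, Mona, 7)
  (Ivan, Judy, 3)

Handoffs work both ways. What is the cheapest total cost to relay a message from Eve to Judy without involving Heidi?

10

Routes from Eve to Judy avoiding Heidi:
Eve-Grace-Ivan-Judy: 5 + 3 + 3 = 11
Eve-Mona-Grace-Ivan-Judy: 2 + 6 + 3 + 3 = 14
Eve-Ivan-Judy: 7 + 3 = 10
Shortest: 10.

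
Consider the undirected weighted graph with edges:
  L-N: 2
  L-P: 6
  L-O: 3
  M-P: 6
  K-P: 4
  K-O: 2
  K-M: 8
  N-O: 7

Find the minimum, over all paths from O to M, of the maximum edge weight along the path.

Checking several routes:
O→K→P→M: max(2, 4, 6) = 6
O→N→L→P→K→M: max(7, 2, 6, 4, 8) = 8
O→N→L→P→M: max(7, 2, 6, 6) = 7
O→K→M: max(2, 8) = 8
O→L→P→M: max(3, 6, 6) = 6
Best route has worst link 6.

6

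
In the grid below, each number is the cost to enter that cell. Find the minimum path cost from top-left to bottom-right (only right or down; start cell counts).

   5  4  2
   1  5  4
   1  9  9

24

One optimal route is (0,0) → (0,1) → (0,2) → (1,2) → (2,2).
Its cost is 5 + 4 + 2 + 4 + 9 = 24.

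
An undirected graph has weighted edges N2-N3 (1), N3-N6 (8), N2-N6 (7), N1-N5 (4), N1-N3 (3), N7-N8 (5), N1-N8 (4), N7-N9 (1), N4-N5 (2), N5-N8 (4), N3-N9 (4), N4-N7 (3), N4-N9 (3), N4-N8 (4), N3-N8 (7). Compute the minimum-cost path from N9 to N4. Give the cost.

Comparing a few candidate routes:
N9-N7-N4: 1 + 3 = 4
N9-N7-N8-N5-N4: 1 + 5 + 4 + 2 = 12
N9-N7-N8-N4: 1 + 5 + 4 = 10
N9-N4: 3
N9-N3-N1-N5-N4: 4 + 3 + 4 + 2 = 13
The minimum is 3.

3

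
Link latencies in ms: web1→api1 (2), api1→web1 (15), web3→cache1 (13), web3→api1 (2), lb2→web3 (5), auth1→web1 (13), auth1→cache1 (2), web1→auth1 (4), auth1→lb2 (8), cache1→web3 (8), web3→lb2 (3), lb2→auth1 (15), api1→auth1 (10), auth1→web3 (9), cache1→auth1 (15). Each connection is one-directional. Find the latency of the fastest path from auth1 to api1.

Paths from auth1 to api1:
auth1→lb2→web3→api1: 8 + 5 + 2 = 15
auth1→web3→api1: 9 + 2 = 11
auth1→cache1→web3→api1: 2 + 8 + 2 = 12
auth1→web1→api1: 13 + 2 = 15
Shortest: 11 ms.

11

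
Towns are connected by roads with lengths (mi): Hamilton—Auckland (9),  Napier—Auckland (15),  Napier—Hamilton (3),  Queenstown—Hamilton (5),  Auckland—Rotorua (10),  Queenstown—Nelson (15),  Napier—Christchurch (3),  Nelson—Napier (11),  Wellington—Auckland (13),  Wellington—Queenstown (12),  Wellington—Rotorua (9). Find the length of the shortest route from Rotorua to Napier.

A few of the Rotorua→Napier routes:
Rotorua-Auckland-Napier: 10 + 15 = 25
Rotorua-Auckland-Wellington-Queenstown-Hamilton-Napier: 10 + 13 + 12 + 5 + 3 = 43
Rotorua-Wellington-Queenstown-Hamilton-Napier: 9 + 12 + 5 + 3 = 29
Rotorua-Wellington-Auckland-Napier: 9 + 13 + 15 = 37
Rotorua-Auckland-Hamilton-Napier: 10 + 9 + 3 = 22
Rotorua-Wellington-Auckland-Hamilton-Napier: 9 + 13 + 9 + 3 = 34
Shortest: 22 mi.

22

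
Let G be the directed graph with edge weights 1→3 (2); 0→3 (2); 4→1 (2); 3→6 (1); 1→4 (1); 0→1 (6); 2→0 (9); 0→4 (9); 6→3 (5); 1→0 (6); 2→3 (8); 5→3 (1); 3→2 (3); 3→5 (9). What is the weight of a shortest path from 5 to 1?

19

Candidate routes:
5→3→2→0→4→1: 1 + 3 + 9 + 9 + 2 = 24
5→3→2→0→1: 1 + 3 + 9 + 6 = 19
The minimum is 19.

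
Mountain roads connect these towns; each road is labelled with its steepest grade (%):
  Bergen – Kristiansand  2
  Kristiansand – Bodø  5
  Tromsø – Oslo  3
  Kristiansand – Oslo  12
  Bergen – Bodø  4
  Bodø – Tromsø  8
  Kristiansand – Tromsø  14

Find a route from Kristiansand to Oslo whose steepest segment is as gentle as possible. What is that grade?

Paths from Kristiansand to Oslo:
Kristiansand -> Bodø -> Tromsø -> Oslo: max(5, 8, 3) = 8
Kristiansand -> Tromsø -> Oslo: max(14, 3) = 14
Kristiansand -> Oslo: max(12) = 12
Kristiansand -> Bergen -> Bodø -> Tromsø -> Oslo: max(2, 4, 8, 3) = 8
Smallest bottleneck: 8%.

8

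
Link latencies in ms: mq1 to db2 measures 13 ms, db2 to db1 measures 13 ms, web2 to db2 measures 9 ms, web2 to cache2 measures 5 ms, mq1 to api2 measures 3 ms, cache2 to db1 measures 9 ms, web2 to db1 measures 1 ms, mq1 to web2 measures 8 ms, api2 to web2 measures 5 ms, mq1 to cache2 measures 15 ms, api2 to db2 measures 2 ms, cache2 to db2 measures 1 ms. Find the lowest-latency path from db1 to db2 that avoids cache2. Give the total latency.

Checking several routes:
db1 -> web2 -> db2: 1 + 9 = 10
db1 -> web2 -> api2 -> db2: 1 + 5 + 2 = 8
db1 -> db2: 13
Best route has total 8 ms.

8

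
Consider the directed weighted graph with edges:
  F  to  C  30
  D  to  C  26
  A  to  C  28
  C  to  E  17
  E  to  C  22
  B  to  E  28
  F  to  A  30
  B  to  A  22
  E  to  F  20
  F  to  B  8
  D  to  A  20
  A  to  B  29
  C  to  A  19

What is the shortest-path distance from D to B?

A few of the D→B routes:
D → C → A → B: 26 + 19 + 29 = 74
D → A → B: 20 + 29 = 49
D → C → E → F → B: 26 + 17 + 20 + 8 = 71
D → A → C → E → F → B: 20 + 28 + 17 + 20 + 8 = 93
Shortest: 49.

49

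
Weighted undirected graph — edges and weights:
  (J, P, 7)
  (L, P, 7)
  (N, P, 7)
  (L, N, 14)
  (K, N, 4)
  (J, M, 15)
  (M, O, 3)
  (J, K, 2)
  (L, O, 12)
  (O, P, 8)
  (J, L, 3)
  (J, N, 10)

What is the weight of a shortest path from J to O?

A few of the J→O routes:
J-L-O: 3 + 12 = 15
J-K-N-P-O: 2 + 4 + 7 + 8 = 21
J-L-P-O: 3 + 7 + 8 = 18
J-M-O: 15 + 3 = 18
J-N-P-O: 10 + 7 + 8 = 25
J-P-O: 7 + 8 = 15
Shortest: 15.

15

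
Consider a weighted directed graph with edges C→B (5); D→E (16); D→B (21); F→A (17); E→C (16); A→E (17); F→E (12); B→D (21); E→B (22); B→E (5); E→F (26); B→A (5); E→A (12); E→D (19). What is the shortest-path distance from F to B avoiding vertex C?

Routes from F to B avoiding C:
F - E - D - B: 12 + 19 + 21 = 52
F - A - E - D - B: 17 + 17 + 19 + 21 = 74
F - A - E - B: 17 + 17 + 22 = 56
F - E - B: 12 + 22 = 34
Best route has total 34.

34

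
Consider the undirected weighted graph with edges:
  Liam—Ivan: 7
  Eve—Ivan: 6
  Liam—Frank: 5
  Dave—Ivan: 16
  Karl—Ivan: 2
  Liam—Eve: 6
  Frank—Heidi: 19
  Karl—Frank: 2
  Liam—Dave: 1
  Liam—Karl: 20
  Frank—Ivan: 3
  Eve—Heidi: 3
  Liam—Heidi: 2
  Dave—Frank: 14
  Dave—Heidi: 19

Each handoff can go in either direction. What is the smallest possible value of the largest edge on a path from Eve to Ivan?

Comparing a few candidate routes:
Eve → Heidi → Liam → Frank → Ivan: max(3, 2, 5, 3) = 5
Eve → Ivan: max(6) = 6
Eve → Liam → Frank → Ivan: max(6, 5, 3) = 6
Eve → Heidi → Liam → Frank → Karl → Ivan: max(3, 2, 5, 2, 2) = 5
Eve → Liam → Frank → Karl → Ivan: max(6, 5, 2, 2) = 6
The minimum achievable maximum is 5.

5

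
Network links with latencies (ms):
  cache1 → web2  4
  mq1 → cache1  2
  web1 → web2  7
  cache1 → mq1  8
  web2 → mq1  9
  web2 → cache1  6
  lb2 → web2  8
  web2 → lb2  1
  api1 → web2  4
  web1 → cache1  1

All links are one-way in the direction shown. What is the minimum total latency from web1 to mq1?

Candidate routes:
web1 → cache1 → mq1: 1 + 8 = 9
web1 → cache1 → web2 → mq1: 1 + 4 + 9 = 14
web1 → web2 → cache1 → mq1: 7 + 6 + 8 = 21
web1 → web2 → mq1: 7 + 9 = 16
Best route has total 9 ms.

9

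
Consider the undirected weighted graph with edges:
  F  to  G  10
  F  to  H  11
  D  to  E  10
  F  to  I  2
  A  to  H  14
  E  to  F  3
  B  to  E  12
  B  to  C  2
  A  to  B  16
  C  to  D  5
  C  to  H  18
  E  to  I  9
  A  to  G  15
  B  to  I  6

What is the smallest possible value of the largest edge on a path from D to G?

10

Checking several routes:
D-C-B-I-E-F-G: max(5, 2, 6, 9, 3, 10) = 10
D-C-B-I-F-G: max(5, 2, 6, 2, 10) = 10
D-E-I-F-G: max(10, 9, 2, 10) = 10
Smallest bottleneck: 10.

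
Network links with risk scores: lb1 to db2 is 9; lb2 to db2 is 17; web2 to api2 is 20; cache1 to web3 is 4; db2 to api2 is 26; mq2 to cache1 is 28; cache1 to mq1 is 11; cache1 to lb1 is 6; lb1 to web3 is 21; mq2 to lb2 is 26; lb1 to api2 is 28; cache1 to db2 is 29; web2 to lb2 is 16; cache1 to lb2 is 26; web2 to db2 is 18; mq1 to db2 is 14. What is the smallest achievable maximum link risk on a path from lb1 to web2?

Some routes from lb1 to web2:
lb1→web3→cache1→mq1→db2→lb2→web2: max(21, 4, 11, 14, 17, 16) = 21
lb1→db2→lb2→web2: max(9, 17, 16) = 17
lb1→web3→cache1→mq1→db2→web2: max(21, 4, 11, 14, 18) = 21
lb1→db2→web2: max(9, 18) = 18
lb1→cache1→mq1→db2→web2: max(6, 11, 14, 18) = 18
lb1→cache1→mq1→db2→lb2→web2: max(6, 11, 14, 17, 16) = 17
Best route has worst link 17.

17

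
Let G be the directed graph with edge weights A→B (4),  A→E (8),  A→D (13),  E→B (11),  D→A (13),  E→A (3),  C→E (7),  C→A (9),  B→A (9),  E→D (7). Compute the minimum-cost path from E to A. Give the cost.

3

Paths from E to A:
E -> B -> A: 11 + 9 = 20
E -> A: 3
E -> D -> A: 7 + 13 = 20
Shortest: 3.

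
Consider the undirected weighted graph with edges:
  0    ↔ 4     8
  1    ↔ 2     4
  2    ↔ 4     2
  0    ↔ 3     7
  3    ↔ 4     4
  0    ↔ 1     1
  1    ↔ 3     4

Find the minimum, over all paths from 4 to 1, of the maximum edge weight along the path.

4

Paths from 4 to 1:
4 - 0 - 3 - 1: max(8, 7, 4) = 8
4 - 3 - 1: max(4, 4) = 4
4 - 3 - 0 - 1: max(4, 7, 1) = 7
4 - 2 - 1: max(2, 4) = 4
4 - 0 - 1: max(8, 1) = 8
The minimum achievable maximum is 4.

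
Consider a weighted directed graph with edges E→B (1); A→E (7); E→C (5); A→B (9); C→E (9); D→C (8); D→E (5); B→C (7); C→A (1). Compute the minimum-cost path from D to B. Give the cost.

6

Checking several routes:
D -> C -> A -> E -> B: 8 + 1 + 7 + 1 = 17
D -> C -> A -> B: 8 + 1 + 9 = 18
D -> E -> B: 5 + 1 = 6
The minimum is 6.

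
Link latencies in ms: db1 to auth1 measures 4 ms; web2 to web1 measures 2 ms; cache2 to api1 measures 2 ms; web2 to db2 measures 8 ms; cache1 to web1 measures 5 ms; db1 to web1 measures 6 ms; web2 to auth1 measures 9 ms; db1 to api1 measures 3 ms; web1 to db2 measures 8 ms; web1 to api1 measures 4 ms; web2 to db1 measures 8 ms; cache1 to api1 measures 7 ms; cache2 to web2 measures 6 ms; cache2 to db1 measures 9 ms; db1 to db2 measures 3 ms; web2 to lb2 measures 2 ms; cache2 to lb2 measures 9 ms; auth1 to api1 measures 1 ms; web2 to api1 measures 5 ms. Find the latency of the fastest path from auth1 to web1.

5

Some routes from auth1 to web1:
auth1 → db1 → web1: 4 + 6 = 10
auth1 → api1 → web2 → web1: 1 + 5 + 2 = 8
auth1 → api1 → web1: 1 + 4 = 5
Shortest: 5 ms.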